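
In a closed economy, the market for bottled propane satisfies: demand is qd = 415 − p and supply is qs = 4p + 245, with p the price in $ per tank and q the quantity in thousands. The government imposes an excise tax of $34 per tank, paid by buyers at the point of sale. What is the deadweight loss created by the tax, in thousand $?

Before the tax: set 415 − p = 4p + 245 → p* = $34, q* = 381.
With the tax collected from buyers, demand (in seller-price terms) shifts: qd = 415 − (p + 34).
Solving gives q = 353.8 with buyers paying $61.2 and sellers receiving $27.2 (the $34 wedge).
Quantity falls by |ΔQ| = |381 − 353.8| = 27.2.
DWL = ½ · t · |ΔQ| = ½ · 34 · 27.2 = $462.4.

Deadweight loss = $462.4 thousand.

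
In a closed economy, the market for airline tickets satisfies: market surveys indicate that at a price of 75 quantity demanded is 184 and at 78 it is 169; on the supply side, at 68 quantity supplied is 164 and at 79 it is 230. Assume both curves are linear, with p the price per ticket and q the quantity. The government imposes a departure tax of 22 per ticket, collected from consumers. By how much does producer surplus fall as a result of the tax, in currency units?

Producer surplus falls by 1640.

Demand slope: (169 − 184)/(78 − 75) = -5, so qd = 559 − 5p.
Supply slope: (230 − 164)/(79 − 68) = 6, so qs = 6p − 244.
Before the tax: set 559 − 5p = 6p − 244 → p* = 73, q* = 194.
With the tax collected from consumers, demand (in seller-price terms) shifts: qd = 559 − 5(p + 22).
Solving gives q = 134 with consumers paying 85 and producers receiving 63 (the 22 wedge).
ΔPS is the trapezoid between Q = 134 and Q = 194 of height 10: ½ · (194 + 134) · 10 = 1640.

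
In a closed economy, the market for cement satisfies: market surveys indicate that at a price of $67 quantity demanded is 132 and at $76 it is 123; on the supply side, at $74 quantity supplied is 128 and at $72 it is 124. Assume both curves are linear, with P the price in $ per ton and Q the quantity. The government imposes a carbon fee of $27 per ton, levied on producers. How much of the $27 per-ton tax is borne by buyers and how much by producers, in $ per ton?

Demand slope: (123 − 132)/(76 − 67) = -1, so Qd = 199 − P.
Supply slope: (124 − 128)/(72 − 74) = 2, so Qs = 2P − 20.
Before the tax: set 199 − P = 2P − 20 → P* = $73, Q* = 126.
With the tax collected from producers, supply shifts: Qs = 2(P − 27) − 20.
Solving gives Q = 108 with buyers paying $91 and producers receiving $64 (the $27 wedge).
Burden on buyers: $18; on producers: $9. (They sum to $27.)

Buyers bear $18 per ton; producers bear $9 per ton.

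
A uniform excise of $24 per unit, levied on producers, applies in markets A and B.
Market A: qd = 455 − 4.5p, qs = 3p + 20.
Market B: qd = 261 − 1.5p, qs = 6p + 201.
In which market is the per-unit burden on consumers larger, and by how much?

Market A: pre-tax p* = $58, q* = 194; post-tax q = 150.8; per-unit burden on consumers = $9.6.
Market B: pre-tax p* = $8, q* = 249; post-tax q = 220.2; per-unit burden on consumers = $19.2.
Difference: $9.6 vs $19.2 → market B is larger by $9.6.

Market B, by $9.6.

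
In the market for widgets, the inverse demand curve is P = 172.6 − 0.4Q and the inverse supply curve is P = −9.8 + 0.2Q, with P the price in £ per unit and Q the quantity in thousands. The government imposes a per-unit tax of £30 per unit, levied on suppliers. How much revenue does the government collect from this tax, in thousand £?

Tax revenue = £7620 thousand.

Inverting to Q(P) form: Qd = 431.5 − 2.5P; Qs = 5P + 49.
Before the tax: set 431.5 − 2.5P = 5P + 49 → P* = £51, Q* = 304.
With the tax collected from suppliers, supply shifts: Qs = 5(P − 30) + 49.
Solving gives Q = 254 with buyers paying £71 and suppliers receiving £41 (the £30 wedge).
Revenue = t · Q = 30 · 254 = £7620.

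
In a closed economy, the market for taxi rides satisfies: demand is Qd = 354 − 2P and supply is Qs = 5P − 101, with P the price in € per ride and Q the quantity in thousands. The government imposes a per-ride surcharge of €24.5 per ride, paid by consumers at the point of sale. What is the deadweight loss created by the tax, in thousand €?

Before the tax: set 354 − 2P = 5P − 101 → P* = €65, Q* = 224.
With the tax collected from consumers, demand (in seller-price terms) shifts: Qd = 354 − 2(P + 24.5).
Solving gives Q = 189 with consumers paying €82.5 and suppliers receiving €58 (the €24.5 wedge).
Quantity falls by |ΔQ| = |224 − 189| = 35.
DWL = ½ · t · |ΔQ| = ½ · 24.5 · 35 = €428.75.

Deadweight loss = €428.75 thousand.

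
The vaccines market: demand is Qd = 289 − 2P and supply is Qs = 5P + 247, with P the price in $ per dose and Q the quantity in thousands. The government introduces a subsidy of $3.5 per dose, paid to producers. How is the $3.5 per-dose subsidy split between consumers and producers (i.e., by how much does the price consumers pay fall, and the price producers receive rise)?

Without the subsidy, 289 − 2P = 5P + 247 gives 7P = 42, so P* = $6 and Q* = 277.
With a per-unit subsidy paid to producers, each receives P + 3.5 per unit sold, so supply becomes Qs = 5(P + 3.5) + 247.
New equilibrium: consumers pay $3.5, producers receive $7, Q = 282. (Wedge: Pb − Ps = −3.5.)
Gain to consumers: $2.5; to producers: $1. (They sum to $3.5.)

Consumers gain $2.5 per dose; producers gain $1 per dose.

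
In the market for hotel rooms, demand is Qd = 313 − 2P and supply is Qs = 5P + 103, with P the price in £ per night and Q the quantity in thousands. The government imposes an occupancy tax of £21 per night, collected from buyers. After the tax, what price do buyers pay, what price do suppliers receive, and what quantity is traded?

Before the tax: set 313 − 2P = 5P + 103 → P* = £30, Q* = 253.
With the tax collected from buyers, demand (in seller-price terms) shifts: Qd = 313 − 2(P + 21).
New equilibrium: buyers pay £45, suppliers receive £24, Q = 223. (Wedge: Pb − Ps = 21.)
The less price-elastic side of the market bears the larger share of a per-unit tax.

Buyers pay £45; suppliers receive £24; quantity = 223.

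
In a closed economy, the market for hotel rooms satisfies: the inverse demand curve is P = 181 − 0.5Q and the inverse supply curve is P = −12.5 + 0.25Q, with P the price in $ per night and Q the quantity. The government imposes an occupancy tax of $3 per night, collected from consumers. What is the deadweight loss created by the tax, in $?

Deadweight loss = $6.

Rewrite in direct form: Qd = 362 − 2P and Qs = 4P + 50.
Without the tax, 362 − 2P = 4P + 50 gives 6P = 312, so P* = $52 and Q* = 258.
With the tax collected from consumers, demand (in seller-price terms) shifts: Qd = 362 − 2(P + 3).
New equilibrium: consumers pay $54, suppliers receive $51, Q = 254. (Wedge: Pb − Ps = 3.)
Quantity falls by |ΔQ| = |258 − 254| = 4.
DWL = ½ · t · |ΔQ| = ½ · 3 · 4 = $6.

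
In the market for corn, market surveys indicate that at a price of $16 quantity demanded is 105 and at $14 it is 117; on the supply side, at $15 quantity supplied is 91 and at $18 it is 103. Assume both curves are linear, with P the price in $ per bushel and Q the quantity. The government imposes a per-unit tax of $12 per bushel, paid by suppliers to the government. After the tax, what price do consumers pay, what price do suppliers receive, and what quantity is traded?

Consumers pay $21.8; suppliers receive $9.8; quantity = 70.2.

Demand slope: (117 − 105)/(14 − 16) = -6, so Qd = 201 − 6P.
Supply slope: (103 − 91)/(18 − 15) = 4, so Qs = 4P + 31.
Before the tax: set 201 − 6P = 4P + 31 → P* = $17, Q* = 99.
With the tax collected from suppliers, supply shifts: Qs = 4(P − 12) + 31.
Solving gives Q = 70.2 with consumers paying $21.8 and suppliers receiving $9.8 (the $12 wedge).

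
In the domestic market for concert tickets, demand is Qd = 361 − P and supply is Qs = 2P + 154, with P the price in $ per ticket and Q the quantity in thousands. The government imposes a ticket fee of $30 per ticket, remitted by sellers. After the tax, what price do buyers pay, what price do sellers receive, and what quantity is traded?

Buyers pay $89; sellers receive $59; quantity = 272.

Without the tax, 361 − P = 2P + 154 gives 3P = 207, so P* = $69 and Q* = 292.
With the tax collected from sellers, supply shifts: Qs = 2(P − 30) + 154.
Solving gives Q = 272 with buyers paying $89 and sellers receiving $59 (the $30 wedge).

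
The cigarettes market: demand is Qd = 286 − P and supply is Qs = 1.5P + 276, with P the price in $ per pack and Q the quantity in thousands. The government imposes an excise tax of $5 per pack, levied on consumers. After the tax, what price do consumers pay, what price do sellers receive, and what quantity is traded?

Before the tax: set 286 − P = 1.5P + 276 → P* = $4, Q* = 282.
With the tax collected from consumers, demand (in seller-price terms) shifts: Qd = 286 − (P + 5).
Solving gives Q = 279 with consumers paying $7 and sellers receiving $2 (the $5 wedge).
The less price-elastic side of the market bears the larger share of a per-unit tax.

Consumers pay $7; sellers receive $2; quantity = 279.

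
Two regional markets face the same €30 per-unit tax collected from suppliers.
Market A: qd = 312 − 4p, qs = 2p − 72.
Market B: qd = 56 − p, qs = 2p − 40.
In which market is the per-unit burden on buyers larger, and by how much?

Market B, by €10.

Market A: pre-tax p* = €64, q* = 56; post-tax q = 16; per-unit burden on buyers = €10.
Market B: pre-tax p* = €32, q* = 24; post-tax q = 4; per-unit burden on buyers = €20.
Difference: €10 vs €20 → market B is larger by €10.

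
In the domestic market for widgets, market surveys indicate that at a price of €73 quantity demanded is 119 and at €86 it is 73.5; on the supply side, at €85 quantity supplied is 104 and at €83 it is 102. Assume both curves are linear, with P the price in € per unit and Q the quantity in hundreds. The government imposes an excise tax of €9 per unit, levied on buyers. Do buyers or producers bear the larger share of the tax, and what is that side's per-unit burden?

Demand slope: (73.5 − 119)/(86 − 73) = -3.5, so Qd = 374.5 − 3.5P.
Supply slope: (102 − 104)/(83 − 85) = 1, so Qs = P + 19.
Before the tax: set 374.5 − 3.5P = P + 19 → P* = €79, Q* = 98.
With the tax collected from buyers, demand (in seller-price terms) shifts: Qd = 374.5 − 3.5(P + 9).
New equilibrium: buyers pay €81, producers receive €72, Q = 91. (Wedge: Pb − Ps = 9.)
Per-unit burden: buyers €2, producers €7.
Producers take the larger share because supply is less price-elastic here (demand slope 3.5 vs supply slope 1).

Producers bear the larger share: €7 per unit.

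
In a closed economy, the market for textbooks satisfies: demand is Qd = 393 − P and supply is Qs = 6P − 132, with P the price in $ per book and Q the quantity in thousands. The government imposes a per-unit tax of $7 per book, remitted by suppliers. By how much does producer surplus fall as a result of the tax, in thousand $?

Producer surplus falls by $315 thousand.

Without the tax, 393 − P = 6P − 132 gives 7P = 525, so P* = $75 and Q* = 318.
With the tax collected from suppliers, supply shifts: Qs = 6(P − 7) − 132.
New equilibrium: consumers pay $81, suppliers receive $74, Q = 312. (Wedge: Pb − Ps = 7.)
ΔPS is the trapezoid between Q = 312 and Q = 318 of height $1: ½ · (318 + 312) · 1 = $315.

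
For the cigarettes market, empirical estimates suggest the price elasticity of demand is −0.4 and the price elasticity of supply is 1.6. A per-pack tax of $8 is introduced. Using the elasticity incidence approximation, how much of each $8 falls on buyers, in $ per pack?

Buyers bear ≈ $6.4 per pack.

Incidence ratio: buyers' share ≈ εs / (εs + |εd|) = 1.6 / (1.6 + 0.4) = 0.8.
So buyers bear ≈ 0.8 × $8 = $6.4; sellers bear $1.6.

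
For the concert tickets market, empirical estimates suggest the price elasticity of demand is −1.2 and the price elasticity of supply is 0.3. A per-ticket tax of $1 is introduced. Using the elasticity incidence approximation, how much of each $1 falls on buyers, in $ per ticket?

Buyers bear ≈ $0.2 per ticket.

Incidence ratio: buyers' share ≈ εs / (εs + |εd|) = 0.3 / (0.3 + 1.2) = 0.2.
So buyers bear ≈ 0.2 × $1 = $0.2; sellers bear $0.8.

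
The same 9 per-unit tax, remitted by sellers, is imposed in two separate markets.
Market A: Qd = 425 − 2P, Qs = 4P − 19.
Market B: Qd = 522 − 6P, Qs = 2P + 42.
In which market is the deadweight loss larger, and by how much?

Market B, by 6.75.

Market A: pre-tax P* = 74, Q* = 277; post-tax Q = 265; deadweight loss = 54.
Market B: pre-tax P* = 60, Q* = 162; post-tax Q = 148.5; deadweight loss = 60.75.
Difference: 54 vs 60.75 → market B is larger by 6.75.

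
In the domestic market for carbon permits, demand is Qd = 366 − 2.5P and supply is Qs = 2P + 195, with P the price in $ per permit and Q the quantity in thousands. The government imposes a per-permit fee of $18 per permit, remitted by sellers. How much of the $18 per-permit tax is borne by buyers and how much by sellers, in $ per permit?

Without the tax, 366 − 2.5P = 2P + 195 gives 4.5P = 171, so P* = $38 and Q* = 271.
With the tax collected from sellers, supply shifts: Qs = 2(P − 18) + 195.
Solving gives Q = 251 with buyers paying $46 and sellers receiving $28 (the $18 wedge).
Burden on buyers: $8; on sellers: $10. (They sum to $18.)

Buyers bear $8 per permit; sellers bear $10 per permit.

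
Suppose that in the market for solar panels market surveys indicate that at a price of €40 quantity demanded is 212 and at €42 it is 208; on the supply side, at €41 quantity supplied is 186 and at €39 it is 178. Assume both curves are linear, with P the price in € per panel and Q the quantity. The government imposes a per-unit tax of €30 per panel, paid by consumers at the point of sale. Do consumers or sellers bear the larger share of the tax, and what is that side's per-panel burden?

Demand slope: (208 − 212)/(42 − 40) = -2, so Qd = 292 − 2P.
Supply slope: (178 − 186)/(39 − 41) = 4, so Qs = 4P + 22.
Before the tax: set 292 − 2P = 4P + 22 → P* = €45, Q* = 202.
With the tax collected from consumers, demand (in seller-price terms) shifts: Qd = 292 − 2(P + 30).
New equilibrium: consumers pay €65, sellers receive €35, Q = 162. (Wedge: Pb − Ps = 30.)
Per-panel burden: consumers €20, sellers €10.
Consumers take the larger share because demand is less price-elastic here (demand slope 2 vs supply slope 4).
The less price-elastic side of the market bears the larger share of a per-unit tax.

Consumers bear the larger share: €20 per panel.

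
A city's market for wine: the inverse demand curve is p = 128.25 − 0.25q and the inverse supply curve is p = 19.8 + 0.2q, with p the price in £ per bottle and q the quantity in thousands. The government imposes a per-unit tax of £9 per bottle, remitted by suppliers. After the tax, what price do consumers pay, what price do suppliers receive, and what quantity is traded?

Consumers pay £73; suppliers receive £64; quantity = 221.

Inverting to q(p) form: qd = 513 − 4p; qs = 5p − 99.
Before the tax: set 513 − 4p = 5p − 99 → p* = £68, q* = 241.
With the tax collected from suppliers, supply shifts: qs = 5(p − 9) − 99.
New equilibrium: consumers pay £73, suppliers receive £64, q = 221. (Wedge: pb − ps = 9.)
The less price-elastic side of the market bears the larger share of a per-unit tax.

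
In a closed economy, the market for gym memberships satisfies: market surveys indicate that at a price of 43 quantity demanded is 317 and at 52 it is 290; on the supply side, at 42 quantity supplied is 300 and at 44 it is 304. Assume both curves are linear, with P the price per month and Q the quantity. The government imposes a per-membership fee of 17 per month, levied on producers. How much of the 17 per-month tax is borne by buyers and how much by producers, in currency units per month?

Demand slope: (290 − 317)/(52 − 43) = -3, so Qd = 446 − 3P.
Supply slope: (304 − 300)/(44 − 42) = 2, so Qs = 2P + 216.
Before the tax: set 446 − 3P = 2P + 216 → P* = 46, Q* = 308.
With the tax collected from producers, supply shifts: Qs = 2(P − 17) + 216.
New equilibrium: buyers pay 52.8, producers receive 35.8, Q = 287.6. (Wedge: Pb − Ps = 17.)
Burden on buyers: 6.8; on producers: 10.2. (They sum to 17.)

Buyers bear 6.8 per month; producers bear 10.2 per month.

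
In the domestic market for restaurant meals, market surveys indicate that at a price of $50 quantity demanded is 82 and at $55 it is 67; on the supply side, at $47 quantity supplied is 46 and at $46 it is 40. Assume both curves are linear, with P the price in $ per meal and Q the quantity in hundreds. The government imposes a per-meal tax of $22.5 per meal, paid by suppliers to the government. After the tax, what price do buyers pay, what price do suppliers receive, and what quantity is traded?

Buyers pay $67; suppliers receive $44.5; quantity = 31.

Demand slope: (67 − 82)/(55 − 50) = -3, so Qd = 232 − 3P.
Supply slope: (40 − 46)/(46 − 47) = 6, so Qs = 6P − 236.
Without the tax, 232 − 3P = 6P − 236 gives 9P = 468, so P* = $52 and Q* = 76.
With the tax collected from suppliers, supply shifts: Qs = 6(P − 22.5) − 236.
New equilibrium: buyers pay $67, suppliers receive $44.5, Q = 31. (Wedge: Pb − Ps = 22.5.)
The less price-elastic side of the market bears the larger share of a per-unit tax.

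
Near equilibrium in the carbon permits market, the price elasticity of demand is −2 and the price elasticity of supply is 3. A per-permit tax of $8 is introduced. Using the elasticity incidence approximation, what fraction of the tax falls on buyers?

Buyers' share ≈ 0.6.

Incidence ratio: buyers' share ≈ εs / (εs + |εd|) = 3 / (3 + 2) = 0.6.
Supply is the more elastic side, so buyers bear the larger share.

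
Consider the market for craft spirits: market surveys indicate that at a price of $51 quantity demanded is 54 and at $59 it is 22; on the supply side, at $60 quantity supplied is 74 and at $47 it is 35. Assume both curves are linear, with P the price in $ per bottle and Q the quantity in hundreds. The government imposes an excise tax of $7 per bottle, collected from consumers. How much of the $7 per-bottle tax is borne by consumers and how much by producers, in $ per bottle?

Consumers bear $3 per bottle; producers bear $4 per bottle.

Demand slope: (22 − 54)/(59 − 51) = -4, so Qd = 258 − 4P.
Supply slope: (35 − 74)/(47 − 60) = 3, so Qs = 3P − 106.
Without the tax, 258 − 4P = 3P − 106 gives 7P = 364, so P* = $52 and Q* = 50.
With the tax collected from consumers, demand (in seller-price terms) shifts: Qd = 258 − 4(P + 7).
Solving gives Q = 38 with consumers paying $55 and producers receiving $48 (the $7 wedge).
Burden on consumers: $3; on producers: $4. (They sum to $7.)
The less price-elastic side of the market bears the larger share of a per-unit tax.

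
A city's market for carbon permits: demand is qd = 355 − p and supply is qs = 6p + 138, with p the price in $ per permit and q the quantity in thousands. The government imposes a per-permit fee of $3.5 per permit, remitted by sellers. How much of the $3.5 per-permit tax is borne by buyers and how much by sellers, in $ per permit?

Buyers bear $3 per permit; sellers bear $0.5 per permit.

Before the tax: set 355 − p = 6p + 138 → p* = $31, q* = 324.
With the tax collected from sellers, supply shifts: qs = 6(p − 3.5) + 138.
Solving gives q = 321 with buyers paying $34 and sellers receiving $30.5 (the $3.5 wedge).
Burden on buyers: $3; on sellers: $0.5. (They sum to $3.5.)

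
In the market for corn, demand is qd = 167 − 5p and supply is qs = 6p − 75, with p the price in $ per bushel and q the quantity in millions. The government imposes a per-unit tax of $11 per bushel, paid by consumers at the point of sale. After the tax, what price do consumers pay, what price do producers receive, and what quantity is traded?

Consumers pay $28; producers receive $17; quantity = 27.

Before the tax: set 167 − 5p = 6p − 75 → p* = $22, q* = 57.
With the tax collected from consumers, demand (in seller-price terms) shifts: qd = 167 − 5(p + 11).
New equilibrium: consumers pay $28, producers receive $17, q = 27. (Wedge: pb − ps = 11.)
The less price-elastic side of the market bears the larger share of a per-unit tax.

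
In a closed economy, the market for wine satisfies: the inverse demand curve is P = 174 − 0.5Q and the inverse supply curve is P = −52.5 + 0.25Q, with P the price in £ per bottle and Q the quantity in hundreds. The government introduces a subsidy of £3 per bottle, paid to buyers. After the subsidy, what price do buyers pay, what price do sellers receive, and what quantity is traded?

Buyers pay £21; sellers receive £24; quantity = 306.

Rewrite in direct form: Qd = 348 − 2P and Qs = 4P + 210.
Without the subsidy, 348 − 2P = 4P + 210 gives 6P = 138, so P* = £23 and Q* = 302.
With a per-unit subsidy paid to buyers, each effectively pays P − 3, so demand becomes Qd = 348 − 2(P − 3).
Solving gives Q = 306 with buyers paying £21 and sellers receiving £24 (the £3 wedge).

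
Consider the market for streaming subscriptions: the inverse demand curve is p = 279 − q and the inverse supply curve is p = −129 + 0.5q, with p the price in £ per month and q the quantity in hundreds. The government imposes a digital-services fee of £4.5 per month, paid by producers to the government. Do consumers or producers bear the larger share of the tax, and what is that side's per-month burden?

Rewrite in direct form: qd = 279 − p and qs = 2p + 258.
Without the tax, 279 − p = 2p + 258 gives 3p = 21, so p* = £7 and q* = 272.
With the tax collected from producers, supply shifts: qs = 2(p − 4.5) + 258.
Solving gives q = 269 with consumers paying £10 and producers receiving £5.5 (the £4.5 wedge).
Per-month burden: consumers £3, producers £1.5.
Consumers take the larger share because demand is less price-elastic here (demand slope 1 vs supply slope 2).
The less price-elastic side of the market bears the larger share of a per-unit tax.

Consumers bear the larger share: £3 per month.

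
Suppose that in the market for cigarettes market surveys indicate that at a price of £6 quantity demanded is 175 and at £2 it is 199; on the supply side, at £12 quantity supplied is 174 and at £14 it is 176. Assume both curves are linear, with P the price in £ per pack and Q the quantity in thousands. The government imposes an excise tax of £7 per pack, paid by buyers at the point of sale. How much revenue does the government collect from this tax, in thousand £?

Tax revenue = £1141 thousand.

Demand slope: (199 − 175)/(2 − 6) = -6, so Qd = 211 − 6P.
Supply slope: (176 − 174)/(14 − 12) = 1, so Qs = P + 162.
Without the tax, 211 − 6P = P + 162 gives 7P = 49, so P* = £7 and Q* = 169.
With the tax collected from buyers, demand (in seller-price terms) shifts: Qd = 211 − 6(P + 7).
New equilibrium: buyers pay £8, producers receive £1, Q = 163. (Wedge: Pb − Ps = 7.)
Revenue = t · Q = 7 · 163 = £1141.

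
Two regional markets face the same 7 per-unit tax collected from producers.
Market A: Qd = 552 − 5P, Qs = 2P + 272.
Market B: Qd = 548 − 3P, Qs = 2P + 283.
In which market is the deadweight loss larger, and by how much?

Market A, by 5.6.

Market A: pre-tax P* = 40, Q* = 352; post-tax Q = 342; deadweight loss = 35.
Market B: pre-tax P* = 53, Q* = 389; post-tax Q = 380.6; deadweight loss = 29.4.
Difference: 35 vs 29.4 → market A is larger by 5.6.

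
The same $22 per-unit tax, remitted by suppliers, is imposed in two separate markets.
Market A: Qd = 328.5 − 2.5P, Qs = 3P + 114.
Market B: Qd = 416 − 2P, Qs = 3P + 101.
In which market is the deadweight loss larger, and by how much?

Market A: pre-tax P* = $39, Q* = 231; post-tax Q = 201; deadweight loss = $330.
Market B: pre-tax P* = $63, Q* = 290; post-tax Q = 263.6; deadweight loss = $290.4.
Difference: $330 vs $290.4 → market A is larger by $39.6.

Market A, by $39.6.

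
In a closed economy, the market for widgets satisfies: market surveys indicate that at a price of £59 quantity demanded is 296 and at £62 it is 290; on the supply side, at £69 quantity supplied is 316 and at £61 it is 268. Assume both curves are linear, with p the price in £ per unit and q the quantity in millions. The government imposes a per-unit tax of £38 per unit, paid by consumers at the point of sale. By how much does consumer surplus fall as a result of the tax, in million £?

Demand slope: (290 − 296)/(62 − 59) = -2, so qd = 414 − 2p.
Supply slope: (268 − 316)/(61 − 69) = 6, so qs = 6p − 98.
Without the tax, 414 − 2p = 6p − 98 gives 8p = 512, so p* = £64 and q* = 286.
With the tax collected from consumers, demand (in seller-price terms) shifts: qd = 414 − 2(p + 38).
Solving gives q = 229 with consumers paying £92.5 and producers receiving £54.5 (the £38 wedge).
ΔCS is the trapezoid between Q = 229 and Q = 286 of height £28.5: ½ · (286 + 229) · 28.5 = £7338.75.

Consumer surplus falls by £7338.75 million.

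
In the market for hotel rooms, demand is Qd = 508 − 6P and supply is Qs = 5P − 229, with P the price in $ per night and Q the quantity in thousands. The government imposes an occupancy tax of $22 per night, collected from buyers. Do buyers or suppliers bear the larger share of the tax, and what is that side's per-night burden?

Before the tax: set 508 − 6P = 5P − 229 → P* = $67, Q* = 106.
With the tax collected from buyers, demand (in seller-price terms) shifts: Qd = 508 − 6(P + 22).
Solving gives Q = 46 with buyers paying $77 and suppliers receiving $55 (the $22 wedge).
Per-night burden: buyers $10, suppliers $12.
Suppliers take the larger share because supply is less price-elastic here (demand slope 6 vs supply slope 5).
The less price-elastic side of the market bears the larger share of a per-unit tax.

Suppliers bear the larger share: $12 per night.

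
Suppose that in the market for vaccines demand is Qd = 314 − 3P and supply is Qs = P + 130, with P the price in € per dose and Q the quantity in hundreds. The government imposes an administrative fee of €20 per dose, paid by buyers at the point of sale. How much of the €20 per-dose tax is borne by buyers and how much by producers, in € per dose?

Buyers bear €5 per dose; producers bear €15 per dose.

Before the tax: set 314 − 3P = P + 130 → P* = €46, Q* = 176.
With the tax collected from buyers, demand (in seller-price terms) shifts: Qd = 314 − 3(P + 20).
Solving gives Q = 161 with buyers paying €51 and producers receiving €31 (the €20 wedge).
Burden on buyers: €5; on producers: €15. (They sum to €20.)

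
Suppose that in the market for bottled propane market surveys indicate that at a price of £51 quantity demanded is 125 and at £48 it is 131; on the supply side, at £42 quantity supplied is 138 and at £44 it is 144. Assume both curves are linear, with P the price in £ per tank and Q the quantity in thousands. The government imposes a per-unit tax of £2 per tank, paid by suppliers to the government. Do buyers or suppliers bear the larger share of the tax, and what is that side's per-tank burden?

Buyers bear the larger share: £1.2 per tank.

Demand slope: (131 − 125)/(48 − 51) = -2, so Qd = 227 − 2P.
Supply slope: (144 − 138)/(44 − 42) = 3, so Qs = 3P + 12.
Without the tax, 227 − 2P = 3P + 12 gives 5P = 215, so P* = £43 and Q* = 141.
With the tax collected from suppliers, supply shifts: Qs = 3(P − 2) + 12.
Solving gives Q = 138.6 with buyers paying £44.2 and suppliers receiving £42.2 (the £2 wedge).
Per-tank burden: buyers £1.2, suppliers £0.8.
Buyers take the larger share because demand is less price-elastic here (demand slope 2 vs supply slope 3).
The less price-elastic side of the market bears the larger share of a per-unit tax.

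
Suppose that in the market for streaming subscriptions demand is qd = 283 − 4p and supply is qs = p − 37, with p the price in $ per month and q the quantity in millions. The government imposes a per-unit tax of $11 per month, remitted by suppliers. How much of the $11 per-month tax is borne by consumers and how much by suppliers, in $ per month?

Before the tax: set 283 − 4p = p − 37 → p* = $64, q* = 27.
With the tax collected from suppliers, supply shifts: qs = (p − 11) − 37.
New equilibrium: consumers pay $66.2, suppliers receive $55.2, q = 18.2. (Wedge: pb − ps = 11.)
Burden on consumers: $2.2; on suppliers: $8.8. (They sum to $11.)

Consumers bear $2.2 per month; suppliers bear $8.8 per month.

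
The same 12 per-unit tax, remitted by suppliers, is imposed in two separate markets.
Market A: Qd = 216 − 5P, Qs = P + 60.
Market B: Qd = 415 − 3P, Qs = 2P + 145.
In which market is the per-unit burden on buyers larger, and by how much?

Market B, by 2.8.

Market A: pre-tax P* = 26, Q* = 86; post-tax Q = 76; per-unit burden on buyers = 2.
Market B: pre-tax P* = 54, Q* = 253; post-tax Q = 238.6; per-unit burden on buyers = 4.8.
Difference: 2 vs 4.8 → market B is larger by 2.8.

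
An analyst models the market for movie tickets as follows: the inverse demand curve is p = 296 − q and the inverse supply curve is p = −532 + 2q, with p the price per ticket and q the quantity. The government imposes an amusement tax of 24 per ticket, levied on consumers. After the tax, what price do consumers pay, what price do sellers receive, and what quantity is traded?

Rewrite in direct form: qd = 296 − p and qs = 0.5p + 266.
Without the tax, 296 − p = 0.5p + 266 gives 1.5p = 30, so p* = 20 and q* = 276.
With the tax collected from consumers, demand (in seller-price terms) shifts: qd = 296 − (p + 24).
New equilibrium: consumers pay 28, sellers receive 4, q = 268. (Wedge: pb − ps = 24.)

Consumers pay 28; sellers receive 4; quantity = 268.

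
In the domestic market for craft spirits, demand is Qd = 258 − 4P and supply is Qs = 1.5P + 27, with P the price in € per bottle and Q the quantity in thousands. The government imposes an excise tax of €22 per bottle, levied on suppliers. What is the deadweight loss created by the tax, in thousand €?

Without the tax, 258 − 4P = 1.5P + 27 gives 5.5P = 231, so P* = €42 and Q* = 90.
With the tax collected from suppliers, supply shifts: Qs = 1.5(P − 22) + 27.
Solving gives Q = 66 with buyers paying €48 and suppliers receiving €26 (the €22 wedge).
Quantity falls by |ΔQ| = |90 − 66| = 24.
DWL = ½ · t · |ΔQ| = ½ · 22 · 24 = €264.

Deadweight loss = €264 thousand.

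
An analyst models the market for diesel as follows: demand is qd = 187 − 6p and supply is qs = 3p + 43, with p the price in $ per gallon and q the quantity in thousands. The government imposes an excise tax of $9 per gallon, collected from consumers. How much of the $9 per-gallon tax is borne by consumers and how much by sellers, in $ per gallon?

Before the tax: set 187 − 6p = 3p + 43 → p* = $16, q* = 91.
With the tax collected from consumers, demand (in seller-price terms) shifts: qd = 187 − 6(p + 9).
New equilibrium: consumers pay $19, sellers receive $10, q = 73. (Wedge: pb − ps = 9.)
Burden on consumers: $3; on sellers: $6. (They sum to $9.)

Consumers bear $3 per gallon; sellers bear $6 per gallon.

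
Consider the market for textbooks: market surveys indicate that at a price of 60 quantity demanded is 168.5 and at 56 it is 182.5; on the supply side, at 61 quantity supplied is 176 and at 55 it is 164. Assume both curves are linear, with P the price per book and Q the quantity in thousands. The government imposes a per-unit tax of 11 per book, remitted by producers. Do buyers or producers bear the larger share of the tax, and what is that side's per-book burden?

Producers bear the larger share: 7 per book.

Demand slope: (182.5 − 168.5)/(56 − 60) = -3.5, so Qd = 378.5 − 3.5P.
Supply slope: (164 − 176)/(55 − 61) = 2, so Qs = 2P + 54.
Without the tax, 378.5 − 3.5P = 2P + 54 gives 5.5P = 324.5, so P* = 59 and Q* = 172.
With the tax collected from producers, supply shifts: Qs = 2(P − 11) + 54.
New equilibrium: buyers pay 63, producers receive 52, Q = 158. (Wedge: Pb − Ps = 11.)
Per-book burden: buyers 4, producers 7.
Producers take the larger share because supply is less price-elastic here (demand slope 3.5 vs supply slope 2).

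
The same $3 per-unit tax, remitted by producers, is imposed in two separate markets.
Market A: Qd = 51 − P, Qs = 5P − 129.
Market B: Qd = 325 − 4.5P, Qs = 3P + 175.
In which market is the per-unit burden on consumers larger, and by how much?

Market A: pre-tax P* = $30, Q* = 21; post-tax Q = 18.5; per-unit burden on consumers = $2.5.
Market B: pre-tax P* = $20, Q* = 235; post-tax Q = 229.6; per-unit burden on consumers = $1.2.
Difference: $2.5 vs $1.2 → market A is larger by $1.3.

Market A, by $1.3.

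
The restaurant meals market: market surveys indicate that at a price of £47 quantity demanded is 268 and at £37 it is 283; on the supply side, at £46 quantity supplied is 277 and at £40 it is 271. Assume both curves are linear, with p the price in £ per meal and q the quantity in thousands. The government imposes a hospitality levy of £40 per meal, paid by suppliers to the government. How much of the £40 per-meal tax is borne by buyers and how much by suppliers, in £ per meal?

Demand slope: (283 − 268)/(37 − 47) = -1.5, so qd = 338.5 − 1.5p.
Supply slope: (271 − 277)/(40 − 46) = 1, so qs = p + 231.
Without the tax, 338.5 − 1.5p = p + 231 gives 2.5p = 107.5, so p* = £43 and q* = 274.
With the tax collected from suppliers, supply shifts: qs = (p − 40) + 231.
New equilibrium: buyers pay £59, suppliers receive £19, q = 250. (Wedge: pb − ps = 40.)
Burden on buyers: £16; on suppliers: £24. (They sum to £40.)
The less price-elastic side of the market bears the larger share of a per-unit tax.

Buyers bear £16 per meal; suppliers bear £24 per meal.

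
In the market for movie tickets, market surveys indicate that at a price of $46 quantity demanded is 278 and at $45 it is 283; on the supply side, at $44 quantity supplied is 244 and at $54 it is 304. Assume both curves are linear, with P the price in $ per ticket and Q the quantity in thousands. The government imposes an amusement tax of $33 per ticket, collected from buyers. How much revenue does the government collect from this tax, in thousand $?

Demand slope: (283 − 278)/(45 − 46) = -5, so Qd = 508 − 5P.
Supply slope: (304 − 244)/(54 − 44) = 6, so Qs = 6P − 20.
Before the tax: set 508 − 5P = 6P − 20 → P* = $48, Q* = 268.
With the tax collected from buyers, demand (in seller-price terms) shifts: Qd = 508 − 5(P + 33).
Solving gives Q = 178 with buyers paying $66 and producers receiving $33 (the $33 wedge).
Revenue = t · Q = 33 · 178 = $5874.

Tax revenue = $5874 thousand.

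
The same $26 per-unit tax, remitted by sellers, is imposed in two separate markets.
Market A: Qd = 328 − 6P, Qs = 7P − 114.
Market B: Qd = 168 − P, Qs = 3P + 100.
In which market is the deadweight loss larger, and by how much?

Market A, by $838.5.

Market A: pre-tax P* = $34, Q* = 124; post-tax Q = 40; deadweight loss = $1092.
Market B: pre-tax P* = $17, Q* = 151; post-tax Q = 131.5; deadweight loss = $253.5.
Difference: $1092 vs $253.5 → market A is larger by $838.5.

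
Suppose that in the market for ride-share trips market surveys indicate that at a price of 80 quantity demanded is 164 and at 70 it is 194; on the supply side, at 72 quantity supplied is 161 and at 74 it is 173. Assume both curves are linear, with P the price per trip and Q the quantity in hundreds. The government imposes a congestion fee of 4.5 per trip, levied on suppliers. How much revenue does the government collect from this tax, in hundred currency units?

Tax revenue = 765 hundred.

Demand slope: (194 − 164)/(70 − 80) = -3, so Qd = 404 − 3P.
Supply slope: (173 − 161)/(74 − 72) = 6, so Qs = 6P − 271.
Before the tax: set 404 − 3P = 6P − 271 → P* = 75, Q* = 179.
With the tax collected from suppliers, supply shifts: Qs = 6(P − 4.5) − 271.
New equilibrium: consumers pay 78, suppliers receive 73.5, Q = 170. (Wedge: Pb − Ps = 4.5.)
Revenue = t · Q = 4.5 · 170 = 765.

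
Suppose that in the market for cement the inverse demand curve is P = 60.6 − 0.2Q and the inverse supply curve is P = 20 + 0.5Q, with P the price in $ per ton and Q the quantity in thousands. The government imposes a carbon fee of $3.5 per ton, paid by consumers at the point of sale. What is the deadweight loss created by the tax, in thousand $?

Rewrite in direct form: Qd = 303 − 5P and Qs = 2P − 40.
Before the tax: set 303 − 5P = 2P − 40 → P* = $49, Q* = 58.
With the tax collected from consumers, demand (in seller-price terms) shifts: Qd = 303 − 5(P + 3.5).
Solving gives Q = 53 with consumers paying $50 and producers receiving $46.5 (the $3.5 wedge).
Quantity falls by |ΔQ| = |58 − 53| = 5.
DWL = ½ · t · |ΔQ| = ½ · 3.5 · 5 = $8.75.

Deadweight loss = $8.75 thousand.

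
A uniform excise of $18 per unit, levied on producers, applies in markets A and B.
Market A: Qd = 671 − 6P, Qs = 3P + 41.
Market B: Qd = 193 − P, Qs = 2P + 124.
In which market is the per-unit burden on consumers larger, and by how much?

Market A: pre-tax P* = $70, Q* = 251; post-tax Q = 215; per-unit burden on consumers = $6.
Market B: pre-tax P* = $23, Q* = 170; post-tax Q = 158; per-unit burden on consumers = $12.
Difference: $6 vs $12 → market B is larger by $6.

Market B, by $6.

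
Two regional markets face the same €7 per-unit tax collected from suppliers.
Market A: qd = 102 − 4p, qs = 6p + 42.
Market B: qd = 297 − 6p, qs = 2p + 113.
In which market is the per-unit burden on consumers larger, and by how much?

Market A, by €2.45.

Market A: pre-tax p* = €6, q* = 78; post-tax q = 61.2; per-unit burden on consumers = €4.2.
Market B: pre-tax p* = €23, q* = 159; post-tax q = 148.5; per-unit burden on consumers = €1.75.
Difference: €4.2 vs €1.75 → market A is larger by €2.45.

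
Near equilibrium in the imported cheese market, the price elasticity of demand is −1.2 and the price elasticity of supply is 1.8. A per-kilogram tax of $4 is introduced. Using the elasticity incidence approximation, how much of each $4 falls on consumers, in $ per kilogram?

Consumers bear ≈ $2.4 per kilogram.

Incidence ratio: consumers' share ≈ εs / (εs + |εd|) = 1.8 / (1.8 + 1.2) = 0.6.
So consumers bear ≈ 0.6 × $4 = $2.4; producers bear $1.6.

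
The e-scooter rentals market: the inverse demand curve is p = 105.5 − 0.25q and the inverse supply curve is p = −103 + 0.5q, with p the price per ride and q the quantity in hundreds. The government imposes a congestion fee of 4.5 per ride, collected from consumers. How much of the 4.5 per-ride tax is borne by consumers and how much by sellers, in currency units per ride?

Consumers bear 1.5 per ride; sellers bear 3 per ride.

Inverting to q(p) form: qd = 422 − 4p; qs = 2p + 206.
Before the tax: set 422 − 4p = 2p + 206 → p* = 36, q* = 278.
With the tax collected from consumers, demand (in seller-price terms) shifts: qd = 422 − 4(p + 4.5).
New equilibrium: consumers pay 37.5, sellers receive 33, q = 272. (Wedge: pb − ps = 4.5.)
Burden on consumers: 1.5; on sellers: 3. (They sum to 4.5.)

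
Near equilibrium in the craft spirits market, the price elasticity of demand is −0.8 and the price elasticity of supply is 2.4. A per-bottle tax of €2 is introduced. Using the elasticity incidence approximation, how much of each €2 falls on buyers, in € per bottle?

Incidence ratio: buyers' share ≈ εs / (εs + |εd|) = 2.4 / (2.4 + 0.8) = 0.75.
So buyers bear ≈ 0.75 × €2 = €1.5; sellers bear €0.5.

Buyers bear ≈ €1.5 per bottle.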